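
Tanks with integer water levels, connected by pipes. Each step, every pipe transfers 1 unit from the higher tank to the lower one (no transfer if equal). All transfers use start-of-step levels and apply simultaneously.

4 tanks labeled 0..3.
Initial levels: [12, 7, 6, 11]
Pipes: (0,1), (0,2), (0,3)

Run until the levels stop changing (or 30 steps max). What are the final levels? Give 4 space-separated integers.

Answer: 8 9 9 10

Derivation:
Step 1: flows [0->1,0->2,0->3] -> levels [9 8 7 12]
Step 2: flows [0->1,0->2,3->0] -> levels [8 9 8 11]
Step 3: flows [1->0,0=2,3->0] -> levels [10 8 8 10]
Step 4: flows [0->1,0->2,0=3] -> levels [8 9 9 10]
Step 5: flows [1->0,2->0,3->0] -> levels [11 8 8 9]
Step 6: flows [0->1,0->2,0->3] -> levels [8 9 9 10]
  -> period-2 cycle: step 6 state = step 4 state; never stabilizes
  -> state at step 30: (30-4) mod 2 = 0, same as step 4 -> [8 9 9 10]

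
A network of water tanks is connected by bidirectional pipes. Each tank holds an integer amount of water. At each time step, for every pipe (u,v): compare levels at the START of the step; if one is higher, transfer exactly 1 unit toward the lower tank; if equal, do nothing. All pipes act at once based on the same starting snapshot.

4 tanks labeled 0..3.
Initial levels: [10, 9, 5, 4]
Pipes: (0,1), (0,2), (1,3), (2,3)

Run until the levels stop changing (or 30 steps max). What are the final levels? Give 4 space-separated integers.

Step 1: flows [0->1,0->2,1->3,2->3] -> levels [8 9 5 6]
Step 2: flows [1->0,0->2,1->3,3->2] -> levels [8 7 7 6]
Step 3: flows [0->1,0->2,1->3,2->3] -> levels [6 7 7 8]
Step 4: flows [1->0,2->0,3->1,3->2] -> levels [8 7 7 6]
  -> period-2 cycle: step 4 state = step 2 state; never stabilizes
  -> state at step 30: (30-2) mod 2 = 0, same as step 2 -> [8 7 7 6]

Answer: 8 7 7 6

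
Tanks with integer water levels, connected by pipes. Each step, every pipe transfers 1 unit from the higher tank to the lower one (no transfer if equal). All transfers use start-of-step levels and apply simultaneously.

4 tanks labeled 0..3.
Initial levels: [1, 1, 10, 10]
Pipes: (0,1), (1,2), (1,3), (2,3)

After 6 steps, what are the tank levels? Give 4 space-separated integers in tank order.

Answer: 5 7 5 5

Derivation:
Step 1: flows [0=1,2->1,3->1,2=3] -> levels [1 3 9 9]
Step 2: flows [1->0,2->1,3->1,2=3] -> levels [2 4 8 8]
Step 3: flows [1->0,2->1,3->1,2=3] -> levels [3 5 7 7]
Step 4: flows [1->0,2->1,3->1,2=3] -> levels [4 6 6 6]
Step 5: flows [1->0,1=2,1=3,2=3] -> levels [5 5 6 6]
Step 6: flows [0=1,2->1,3->1,2=3] -> levels [5 7 5 5]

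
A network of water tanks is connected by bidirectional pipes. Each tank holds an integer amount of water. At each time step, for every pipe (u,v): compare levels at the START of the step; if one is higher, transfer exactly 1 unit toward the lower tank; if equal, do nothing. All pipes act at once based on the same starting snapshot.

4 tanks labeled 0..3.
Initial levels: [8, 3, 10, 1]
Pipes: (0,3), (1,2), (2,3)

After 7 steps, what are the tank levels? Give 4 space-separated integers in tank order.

Answer: 5 6 4 7

Derivation:
Step 1: flows [0->3,2->1,2->3] -> levels [7 4 8 3]
Step 2: flows [0->3,2->1,2->3] -> levels [6 5 6 5]
Step 3: flows [0->3,2->1,2->3] -> levels [5 6 4 7]
Step 4: flows [3->0,1->2,3->2] -> levels [6 5 6 5]
  -> period-2 cycle: step 4 state = step 2 state
  -> state at step 7: (7-2) mod 2 = 1, same as step 3 -> [5 6 4 7]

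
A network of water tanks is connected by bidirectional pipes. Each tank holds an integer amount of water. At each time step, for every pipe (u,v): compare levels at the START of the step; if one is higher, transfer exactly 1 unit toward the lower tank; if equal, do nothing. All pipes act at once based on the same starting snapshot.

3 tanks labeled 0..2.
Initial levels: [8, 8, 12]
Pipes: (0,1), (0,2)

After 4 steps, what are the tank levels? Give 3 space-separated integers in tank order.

Step 1: flows [0=1,2->0] -> levels [9 8 11]
Step 2: flows [0->1,2->0] -> levels [9 9 10]
Step 3: flows [0=1,2->0] -> levels [10 9 9]
Step 4: flows [0->1,0->2] -> levels [8 10 10]

Answer: 8 10 10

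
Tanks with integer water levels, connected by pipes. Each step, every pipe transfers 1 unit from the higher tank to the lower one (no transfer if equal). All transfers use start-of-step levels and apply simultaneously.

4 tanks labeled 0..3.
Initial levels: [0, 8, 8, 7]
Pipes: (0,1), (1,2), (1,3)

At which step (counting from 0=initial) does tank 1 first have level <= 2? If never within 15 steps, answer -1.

Answer: -1

Derivation:
Step 1: flows [1->0,1=2,1->3] -> levels [1 6 8 8]
Step 2: flows [1->0,2->1,3->1] -> levels [2 7 7 7]
Step 3: flows [1->0,1=2,1=3] -> levels [3 6 7 7]
Step 4: flows [1->0,2->1,3->1] -> levels [4 7 6 6]
Step 5: flows [1->0,1->2,1->3] -> levels [5 4 7 7]
Step 6: flows [0->1,2->1,3->1] -> levels [4 7 6 6]
  -> period-2 cycle (repeats step 4); tank 1 never drops to <=2
Tank 1 never reaches <=2 within 15 steps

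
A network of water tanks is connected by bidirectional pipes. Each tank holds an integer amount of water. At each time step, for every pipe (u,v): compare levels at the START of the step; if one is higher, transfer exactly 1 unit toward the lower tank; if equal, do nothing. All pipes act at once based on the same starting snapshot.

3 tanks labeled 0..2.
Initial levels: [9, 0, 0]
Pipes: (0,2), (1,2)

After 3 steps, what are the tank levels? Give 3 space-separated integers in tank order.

Step 1: flows [0->2,1=2] -> levels [8 0 1]
Step 2: flows [0->2,2->1] -> levels [7 1 1]
Step 3: flows [0->2,1=2] -> levels [6 1 2]

Answer: 6 1 2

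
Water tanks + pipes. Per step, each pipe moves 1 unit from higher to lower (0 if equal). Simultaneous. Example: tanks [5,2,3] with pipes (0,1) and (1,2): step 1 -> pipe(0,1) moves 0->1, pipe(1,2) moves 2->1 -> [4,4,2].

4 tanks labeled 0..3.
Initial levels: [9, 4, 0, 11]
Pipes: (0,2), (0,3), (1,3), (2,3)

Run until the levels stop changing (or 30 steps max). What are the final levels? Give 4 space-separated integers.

Step 1: flows [0->2,3->0,3->1,3->2] -> levels [9 5 2 8]
Step 2: flows [0->2,0->3,3->1,3->2] -> levels [7 6 4 7]
Step 3: flows [0->2,0=3,3->1,3->2] -> levels [6 7 6 5]
Step 4: flows [0=2,0->3,1->3,2->3] -> levels [5 6 5 8]
Step 5: flows [0=2,3->0,3->1,3->2] -> levels [6 7 6 5]
  -> period-2 cycle: step 5 state = step 3 state; never stabilizes
  -> state at step 30: (30-3) mod 2 = 1, same as step 4 -> [5 6 5 8]

Answer: 5 6 5 8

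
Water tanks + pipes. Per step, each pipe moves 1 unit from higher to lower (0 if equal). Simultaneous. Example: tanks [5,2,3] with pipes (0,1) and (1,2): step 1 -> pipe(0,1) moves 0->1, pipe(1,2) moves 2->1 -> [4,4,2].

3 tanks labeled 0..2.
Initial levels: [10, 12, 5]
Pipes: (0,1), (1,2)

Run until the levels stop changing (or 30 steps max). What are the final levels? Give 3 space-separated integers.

Answer: 9 9 9

Derivation:
Step 1: flows [1->0,1->2] -> levels [11 10 6]
Step 2: flows [0->1,1->2] -> levels [10 10 7]
Step 3: flows [0=1,1->2] -> levels [10 9 8]
Step 4: flows [0->1,1->2] -> levels [9 9 9]
Step 5: flows [0=1,1=2] -> levels [9 9 9]
  -> stable (no change)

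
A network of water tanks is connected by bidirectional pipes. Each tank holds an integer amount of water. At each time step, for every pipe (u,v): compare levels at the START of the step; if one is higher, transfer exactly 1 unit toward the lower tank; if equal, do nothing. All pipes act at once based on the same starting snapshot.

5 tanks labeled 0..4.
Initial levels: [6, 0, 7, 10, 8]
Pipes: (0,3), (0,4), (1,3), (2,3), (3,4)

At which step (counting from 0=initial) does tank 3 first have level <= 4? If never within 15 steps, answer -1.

Step 1: flows [3->0,4->0,3->1,3->2,3->4] -> levels [8 1 8 6 8]
Step 2: flows [0->3,0=4,3->1,2->3,4->3] -> levels [7 2 7 8 7]
Step 3: flows [3->0,0=4,3->1,3->2,3->4] -> levels [8 3 8 4 8]
Tank 3 first reaches <=4 at step 3

Answer: 3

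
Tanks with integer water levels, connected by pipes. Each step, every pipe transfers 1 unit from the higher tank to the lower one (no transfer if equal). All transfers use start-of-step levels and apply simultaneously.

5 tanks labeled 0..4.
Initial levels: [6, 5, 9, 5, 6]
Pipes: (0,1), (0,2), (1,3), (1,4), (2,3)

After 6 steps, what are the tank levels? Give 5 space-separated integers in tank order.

Step 1: flows [0->1,2->0,1=3,4->1,2->3] -> levels [6 7 7 6 5]
Step 2: flows [1->0,2->0,1->3,1->4,2->3] -> levels [8 4 5 8 6]
Step 3: flows [0->1,0->2,3->1,4->1,3->2] -> levels [6 7 7 6 5]
  -> period-2 cycle: step 3 state = step 1 state
  -> state at step 6: (6-1) mod 2 = 1, same as step 2 -> [8 4 5 8 6]

Answer: 8 4 5 8 6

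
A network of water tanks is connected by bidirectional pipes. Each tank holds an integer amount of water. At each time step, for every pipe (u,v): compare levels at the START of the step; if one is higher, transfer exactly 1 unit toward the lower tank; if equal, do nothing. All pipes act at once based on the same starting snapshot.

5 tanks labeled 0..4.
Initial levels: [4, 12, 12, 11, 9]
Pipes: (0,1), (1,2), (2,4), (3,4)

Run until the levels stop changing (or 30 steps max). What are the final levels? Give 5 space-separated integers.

Step 1: flows [1->0,1=2,2->4,3->4] -> levels [5 11 11 10 11]
Step 2: flows [1->0,1=2,2=4,4->3] -> levels [6 10 11 11 10]
Step 3: flows [1->0,2->1,2->4,3->4] -> levels [7 10 9 10 12]
Step 4: flows [1->0,1->2,4->2,4->3] -> levels [8 8 11 11 10]
Step 5: flows [0=1,2->1,2->4,3->4] -> levels [8 9 9 10 12]
Step 6: flows [1->0,1=2,4->2,4->3] -> levels [9 8 10 11 10]
Step 7: flows [0->1,2->1,2=4,3->4] -> levels [8 10 9 10 11]
Step 8: flows [1->0,1->2,4->2,4->3] -> levels [9 8 11 11 9]
Step 9: flows [0->1,2->1,2->4,3->4] -> levels [8 10 9 10 11]
  -> period-2 cycle: step 9 state = step 7 state; never stabilizes
  -> state at step 30: (30-7) mod 2 = 1, same as step 8 -> [9 8 11 11 9]

Answer: 9 8 11 11 9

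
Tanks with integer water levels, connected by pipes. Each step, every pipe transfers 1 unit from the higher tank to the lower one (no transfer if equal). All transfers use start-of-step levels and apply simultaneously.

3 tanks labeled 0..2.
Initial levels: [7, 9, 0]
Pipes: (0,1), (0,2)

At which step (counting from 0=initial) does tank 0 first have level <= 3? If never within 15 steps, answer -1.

Step 1: flows [1->0,0->2] -> levels [7 8 1]
Step 2: flows [1->0,0->2] -> levels [7 7 2]
Step 3: flows [0=1,0->2] -> levels [6 7 3]
Step 4: flows [1->0,0->2] -> levels [6 6 4]
Step 5: flows [0=1,0->2] -> levels [5 6 5]
Step 6: flows [1->0,0=2] -> levels [6 5 5]
Step 7: flows [0->1,0->2] -> levels [4 6 6]
Step 8: flows [1->0,2->0] -> levels [6 5 5]
  -> period-2 cycle (repeats step 6); tank 0 never drops to <=3
Tank 0 never reaches <=3 within 15 steps

Answer: -1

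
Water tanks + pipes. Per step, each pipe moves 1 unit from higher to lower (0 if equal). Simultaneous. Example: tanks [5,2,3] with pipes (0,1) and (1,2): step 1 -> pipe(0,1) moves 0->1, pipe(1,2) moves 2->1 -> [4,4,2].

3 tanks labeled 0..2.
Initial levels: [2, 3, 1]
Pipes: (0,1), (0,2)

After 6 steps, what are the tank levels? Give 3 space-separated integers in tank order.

Step 1: flows [1->0,0->2] -> levels [2 2 2]
Step 2: flows [0=1,0=2] -> levels [2 2 2]
  -> stable; steps 3..6 unchanged -> [2 2 2]

Answer: 2 2 2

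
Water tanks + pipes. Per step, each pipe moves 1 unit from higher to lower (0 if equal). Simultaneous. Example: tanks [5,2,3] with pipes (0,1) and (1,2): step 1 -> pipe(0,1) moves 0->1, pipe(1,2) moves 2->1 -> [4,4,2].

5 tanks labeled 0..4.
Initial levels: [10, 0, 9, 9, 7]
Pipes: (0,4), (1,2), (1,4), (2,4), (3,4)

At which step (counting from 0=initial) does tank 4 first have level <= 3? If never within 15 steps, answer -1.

Step 1: flows [0->4,2->1,4->1,2->4,3->4] -> levels [9 2 7 8 9]
Step 2: flows [0=4,2->1,4->1,4->2,4->3] -> levels [9 4 7 9 6]
Step 3: flows [0->4,2->1,4->1,2->4,3->4] -> levels [8 6 5 8 8]
Step 4: flows [0=4,1->2,4->1,4->2,3=4] -> levels [8 6 7 8 6]
Step 5: flows [0->4,2->1,1=4,2->4,3->4] -> levels [7 7 5 7 9]
Step 6: flows [4->0,1->2,4->1,4->2,4->3] -> levels [8 7 7 8 5]
Step 7: flows [0->4,1=2,1->4,2->4,3->4] -> levels [7 6 6 7 9]
Step 8: flows [4->0,1=2,4->1,4->2,4->3] -> levels [8 7 7 8 5]
  -> period-2 cycle (repeats step 6); tank 4 never drops to <=3
Tank 4 never reaches <=3 within 15 steps

Answer: -1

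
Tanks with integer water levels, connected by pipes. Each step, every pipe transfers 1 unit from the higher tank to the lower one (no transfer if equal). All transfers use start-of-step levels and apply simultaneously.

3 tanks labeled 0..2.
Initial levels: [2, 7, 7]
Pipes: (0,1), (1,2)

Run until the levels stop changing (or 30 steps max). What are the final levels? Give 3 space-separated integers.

Step 1: flows [1->0,1=2] -> levels [3 6 7]
Step 2: flows [1->0,2->1] -> levels [4 6 6]
Step 3: flows [1->0,1=2] -> levels [5 5 6]
Step 4: flows [0=1,2->1] -> levels [5 6 5]
Step 5: flows [1->0,1->2] -> levels [6 4 6]
Step 6: flows [0->1,2->1] -> levels [5 6 5]
  -> period-2 cycle: step 6 state = step 4 state; never stabilizes
  -> state at step 30: (30-4) mod 2 = 0, same as step 4 -> [5 6 5]

Answer: 5 6 5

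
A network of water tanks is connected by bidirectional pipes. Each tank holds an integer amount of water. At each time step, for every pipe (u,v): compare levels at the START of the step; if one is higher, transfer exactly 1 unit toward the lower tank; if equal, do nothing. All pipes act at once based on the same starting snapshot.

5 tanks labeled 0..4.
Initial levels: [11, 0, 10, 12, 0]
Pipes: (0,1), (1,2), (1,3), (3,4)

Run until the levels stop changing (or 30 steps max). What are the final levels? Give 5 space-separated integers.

Answer: 8 5 8 7 5

Derivation:
Step 1: flows [0->1,2->1,3->1,3->4] -> levels [10 3 9 10 1]
Step 2: flows [0->1,2->1,3->1,3->4] -> levels [9 6 8 8 2]
Step 3: flows [0->1,2->1,3->1,3->4] -> levels [8 9 7 6 3]
Step 4: flows [1->0,1->2,1->3,3->4] -> levels [9 6 8 6 4]
Step 5: flows [0->1,2->1,1=3,3->4] -> levels [8 8 7 5 5]
Step 6: flows [0=1,1->2,1->3,3=4] -> levels [8 6 8 6 5]
Step 7: flows [0->1,2->1,1=3,3->4] -> levels [7 8 7 5 6]
Step 8: flows [1->0,1->2,1->3,4->3] -> levels [8 5 8 7 5]
Step 9: flows [0->1,2->1,3->1,3->4] -> levels [7 8 7 5 6]
  -> period-2 cycle: step 9 state = step 7 state; never stabilizes
  -> state at step 30: (30-7) mod 2 = 1, same as step 8 -> [8 5 8 7 5]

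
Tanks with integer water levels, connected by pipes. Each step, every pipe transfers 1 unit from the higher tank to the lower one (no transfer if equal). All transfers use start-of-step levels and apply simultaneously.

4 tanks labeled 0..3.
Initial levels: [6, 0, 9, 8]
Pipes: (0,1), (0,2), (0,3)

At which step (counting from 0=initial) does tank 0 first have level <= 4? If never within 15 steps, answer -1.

Step 1: flows [0->1,2->0,3->0] -> levels [7 1 8 7]
Step 2: flows [0->1,2->0,0=3] -> levels [7 2 7 7]
Step 3: flows [0->1,0=2,0=3] -> levels [6 3 7 7]
Step 4: flows [0->1,2->0,3->0] -> levels [7 4 6 6]
Step 5: flows [0->1,0->2,0->3] -> levels [4 5 7 7]
Tank 0 first reaches <=4 at step 5

Answer: 5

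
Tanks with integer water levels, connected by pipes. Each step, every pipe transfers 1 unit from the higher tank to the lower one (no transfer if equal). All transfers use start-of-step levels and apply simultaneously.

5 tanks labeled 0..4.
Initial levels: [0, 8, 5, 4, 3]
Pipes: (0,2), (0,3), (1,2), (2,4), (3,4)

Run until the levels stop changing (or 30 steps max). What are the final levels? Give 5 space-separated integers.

Answer: 3 4 5 5 3

Derivation:
Step 1: flows [2->0,3->0,1->2,2->4,3->4] -> levels [2 7 4 2 5]
Step 2: flows [2->0,0=3,1->2,4->2,4->3] -> levels [3 6 5 3 3]
Step 3: flows [2->0,0=3,1->2,2->4,3=4] -> levels [4 5 4 3 4]
Step 4: flows [0=2,0->3,1->2,2=4,4->3] -> levels [3 4 5 5 3]
Step 5: flows [2->0,3->0,2->1,2->4,3->4] -> levels [5 5 2 3 5]
Step 6: flows [0->2,0->3,1->2,4->2,4->3] -> levels [3 4 5 5 3]
  -> period-2 cycle: step 6 state = step 4 state; never stabilizes
  -> state at step 30: (30-4) mod 2 = 0, same as step 4 -> [3 4 5 5 3]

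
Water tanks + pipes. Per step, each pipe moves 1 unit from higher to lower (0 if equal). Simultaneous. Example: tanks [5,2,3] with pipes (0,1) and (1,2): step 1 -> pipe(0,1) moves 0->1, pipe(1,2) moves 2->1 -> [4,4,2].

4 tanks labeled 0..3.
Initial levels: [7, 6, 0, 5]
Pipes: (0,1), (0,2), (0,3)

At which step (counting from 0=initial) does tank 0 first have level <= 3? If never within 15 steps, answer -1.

Answer: 6

Derivation:
Step 1: flows [0->1,0->2,0->3] -> levels [4 7 1 6]
Step 2: flows [1->0,0->2,3->0] -> levels [5 6 2 5]
Step 3: flows [1->0,0->2,0=3] -> levels [5 5 3 5]
Step 4: flows [0=1,0->2,0=3] -> levels [4 5 4 5]
Step 5: flows [1->0,0=2,3->0] -> levels [6 4 4 4]
Step 6: flows [0->1,0->2,0->3] -> levels [3 5 5 5]
Tank 0 first reaches <=3 at step 6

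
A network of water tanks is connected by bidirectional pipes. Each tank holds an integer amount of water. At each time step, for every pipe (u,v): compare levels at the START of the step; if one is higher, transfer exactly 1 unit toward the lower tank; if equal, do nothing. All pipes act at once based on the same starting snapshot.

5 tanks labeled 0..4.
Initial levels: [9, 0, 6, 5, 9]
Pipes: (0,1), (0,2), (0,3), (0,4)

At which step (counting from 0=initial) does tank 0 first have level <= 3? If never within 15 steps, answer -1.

Answer: 5

Derivation:
Step 1: flows [0->1,0->2,0->3,0=4] -> levels [6 1 7 6 9]
Step 2: flows [0->1,2->0,0=3,4->0] -> levels [7 2 6 6 8]
Step 3: flows [0->1,0->2,0->3,4->0] -> levels [5 3 7 7 7]
Step 4: flows [0->1,2->0,3->0,4->0] -> levels [7 4 6 6 6]
Step 5: flows [0->1,0->2,0->3,0->4] -> levels [3 5 7 7 7]
Tank 0 first reaches <=3 at step 5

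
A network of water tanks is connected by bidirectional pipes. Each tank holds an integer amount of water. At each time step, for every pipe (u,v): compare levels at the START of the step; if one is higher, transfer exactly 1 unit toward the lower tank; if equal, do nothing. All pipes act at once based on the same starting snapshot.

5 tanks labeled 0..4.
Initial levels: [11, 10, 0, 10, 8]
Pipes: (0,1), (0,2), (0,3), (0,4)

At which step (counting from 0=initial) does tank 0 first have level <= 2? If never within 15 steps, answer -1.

Step 1: flows [0->1,0->2,0->3,0->4] -> levels [7 11 1 11 9]
Step 2: flows [1->0,0->2,3->0,4->0] -> levels [9 10 2 10 8]
Step 3: flows [1->0,0->2,3->0,0->4] -> levels [9 9 3 9 9]
Step 4: flows [0=1,0->2,0=3,0=4] -> levels [8 9 4 9 9]
Step 5: flows [1->0,0->2,3->0,4->0] -> levels [10 8 5 8 8]
Step 6: flows [0->1,0->2,0->3,0->4] -> levels [6 9 6 9 9]
Step 7: flows [1->0,0=2,3->0,4->0] -> levels [9 8 6 8 8]
Step 8: flows [0->1,0->2,0->3,0->4] -> levels [5 9 7 9 9]
Step 9: flows [1->0,2->0,3->0,4->0] -> levels [9 8 6 8 8]
  -> period-2 cycle (repeats step 7); tank 0 never drops to <=2
Tank 0 never reaches <=2 within 15 steps

Answer: -1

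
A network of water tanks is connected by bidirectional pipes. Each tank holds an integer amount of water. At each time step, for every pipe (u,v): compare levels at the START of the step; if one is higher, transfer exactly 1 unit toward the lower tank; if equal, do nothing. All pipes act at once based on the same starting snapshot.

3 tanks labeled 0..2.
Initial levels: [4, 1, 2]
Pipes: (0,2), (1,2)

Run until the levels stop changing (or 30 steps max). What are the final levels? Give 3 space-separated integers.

Answer: 2 2 3

Derivation:
Step 1: flows [0->2,2->1] -> levels [3 2 2]
Step 2: flows [0->2,1=2] -> levels [2 2 3]
Step 3: flows [2->0,2->1] -> levels [3 3 1]
Step 4: flows [0->2,1->2] -> levels [2 2 3]
  -> period-2 cycle: step 4 state = step 2 state; never stabilizes
  -> state at step 30: (30-2) mod 2 = 0, same as step 2 -> [2 2 3]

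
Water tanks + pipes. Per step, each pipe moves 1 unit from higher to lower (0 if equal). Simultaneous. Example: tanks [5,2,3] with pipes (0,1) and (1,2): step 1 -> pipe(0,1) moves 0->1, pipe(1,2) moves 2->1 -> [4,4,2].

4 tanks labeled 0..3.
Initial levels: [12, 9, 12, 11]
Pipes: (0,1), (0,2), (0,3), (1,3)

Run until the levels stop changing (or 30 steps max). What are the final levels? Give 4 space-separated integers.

Step 1: flows [0->1,0=2,0->3,3->1] -> levels [10 11 12 11]
Step 2: flows [1->0,2->0,3->0,1=3] -> levels [13 10 11 10]
Step 3: flows [0->1,0->2,0->3,1=3] -> levels [10 11 12 11]
  -> period-2 cycle: step 3 state = step 1 state; never stabilizes
  -> state at step 30: (30-1) mod 2 = 1, same as step 2 -> [13 10 11 10]

Answer: 13 10 11 10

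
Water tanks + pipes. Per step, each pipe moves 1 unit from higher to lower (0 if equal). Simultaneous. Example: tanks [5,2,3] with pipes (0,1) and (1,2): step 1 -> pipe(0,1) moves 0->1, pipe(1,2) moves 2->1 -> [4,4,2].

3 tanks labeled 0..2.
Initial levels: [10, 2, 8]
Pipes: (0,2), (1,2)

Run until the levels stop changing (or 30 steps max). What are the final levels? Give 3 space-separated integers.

Answer: 6 6 8

Derivation:
Step 1: flows [0->2,2->1] -> levels [9 3 8]
Step 2: flows [0->2,2->1] -> levels [8 4 8]
Step 3: flows [0=2,2->1] -> levels [8 5 7]
Step 4: flows [0->2,2->1] -> levels [7 6 7]
Step 5: flows [0=2,2->1] -> levels [7 7 6]
Step 6: flows [0->2,1->2] -> levels [6 6 8]
Step 7: flows [2->0,2->1] -> levels [7 7 6]
  -> period-2 cycle: step 7 state = step 5 state; never stabilizes
  -> state at step 30: (30-5) mod 2 = 1, same as step 6 -> [6 6 8]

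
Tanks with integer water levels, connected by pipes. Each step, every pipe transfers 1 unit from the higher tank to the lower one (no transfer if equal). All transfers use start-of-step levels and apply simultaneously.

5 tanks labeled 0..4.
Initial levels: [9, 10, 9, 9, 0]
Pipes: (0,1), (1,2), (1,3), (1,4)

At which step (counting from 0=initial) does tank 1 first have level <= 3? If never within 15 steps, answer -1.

Answer: -1

Derivation:
Step 1: flows [1->0,1->2,1->3,1->4] -> levels [10 6 10 10 1]
Step 2: flows [0->1,2->1,3->1,1->4] -> levels [9 8 9 9 2]
Step 3: flows [0->1,2->1,3->1,1->4] -> levels [8 10 8 8 3]
Step 4: flows [1->0,1->2,1->3,1->4] -> levels [9 6 9 9 4]
Step 5: flows [0->1,2->1,3->1,1->4] -> levels [8 8 8 8 5]
Step 6: flows [0=1,1=2,1=3,1->4] -> levels [8 7 8 8 6]
Step 7: flows [0->1,2->1,3->1,1->4] -> levels [7 9 7 7 7]
Step 8: flows [1->0,1->2,1->3,1->4] -> levels [8 5 8 8 8]
Step 9: flows [0->1,2->1,3->1,4->1] -> levels [7 9 7 7 7]
  -> period-2 cycle (repeats step 7); tank 1 never drops to <=3
Tank 1 never reaches <=3 within 15 steps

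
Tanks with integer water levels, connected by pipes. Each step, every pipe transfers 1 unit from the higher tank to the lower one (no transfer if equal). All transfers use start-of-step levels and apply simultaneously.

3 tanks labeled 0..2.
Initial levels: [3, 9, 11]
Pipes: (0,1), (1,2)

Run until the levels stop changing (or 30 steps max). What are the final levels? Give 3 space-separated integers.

Answer: 7 9 7

Derivation:
Step 1: flows [1->0,2->1] -> levels [4 9 10]
Step 2: flows [1->0,2->1] -> levels [5 9 9]
Step 3: flows [1->0,1=2] -> levels [6 8 9]
Step 4: flows [1->0,2->1] -> levels [7 8 8]
Step 5: flows [1->0,1=2] -> levels [8 7 8]
Step 6: flows [0->1,2->1] -> levels [7 9 7]
Step 7: flows [1->0,1->2] -> levels [8 7 8]
  -> period-2 cycle: step 7 state = step 5 state; never stabilizes
  -> state at step 30: (30-5) mod 2 = 1, same as step 6 -> [7 9 7]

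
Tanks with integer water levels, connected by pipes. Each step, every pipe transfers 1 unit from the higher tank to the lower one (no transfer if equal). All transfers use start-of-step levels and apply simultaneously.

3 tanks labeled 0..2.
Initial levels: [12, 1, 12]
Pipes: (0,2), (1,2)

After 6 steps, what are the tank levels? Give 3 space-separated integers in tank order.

Answer: 9 7 9

Derivation:
Step 1: flows [0=2,2->1] -> levels [12 2 11]
Step 2: flows [0->2,2->1] -> levels [11 3 11]
Step 3: flows [0=2,2->1] -> levels [11 4 10]
Step 4: flows [0->2,2->1] -> levels [10 5 10]
Step 5: flows [0=2,2->1] -> levels [10 6 9]
Step 6: flows [0->2,2->1] -> levels [9 7 9]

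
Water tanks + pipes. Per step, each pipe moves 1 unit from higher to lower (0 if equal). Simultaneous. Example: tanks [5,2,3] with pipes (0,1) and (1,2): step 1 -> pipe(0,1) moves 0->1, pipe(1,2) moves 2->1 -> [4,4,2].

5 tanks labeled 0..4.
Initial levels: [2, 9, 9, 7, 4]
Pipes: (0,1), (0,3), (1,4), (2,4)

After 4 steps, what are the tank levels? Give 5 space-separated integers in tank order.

Step 1: flows [1->0,3->0,1->4,2->4] -> levels [4 7 8 6 6]
Step 2: flows [1->0,3->0,1->4,2->4] -> levels [6 5 7 5 8]
Step 3: flows [0->1,0->3,4->1,4->2] -> levels [4 7 8 6 6]
  -> period-2 cycle: step 3 state = step 1 state
  -> state at step 4: (4-1) mod 2 = 1, same as step 2 -> [6 5 7 5 8]

Answer: 6 5 7 5 8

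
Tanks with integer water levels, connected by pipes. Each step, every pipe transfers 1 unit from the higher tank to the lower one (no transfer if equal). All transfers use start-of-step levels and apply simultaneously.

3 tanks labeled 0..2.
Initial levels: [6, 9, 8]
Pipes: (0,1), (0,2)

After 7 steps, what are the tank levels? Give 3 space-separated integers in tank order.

Answer: 9 7 7

Derivation:
Step 1: flows [1->0,2->0] -> levels [8 8 7]
Step 2: flows [0=1,0->2] -> levels [7 8 8]
Step 3: flows [1->0,2->0] -> levels [9 7 7]
Step 4: flows [0->1,0->2] -> levels [7 8 8]
  -> period-2 cycle: step 4 state = step 2 state
  -> state at step 7: (7-2) mod 2 = 1, same as step 3 -> [9 7 7]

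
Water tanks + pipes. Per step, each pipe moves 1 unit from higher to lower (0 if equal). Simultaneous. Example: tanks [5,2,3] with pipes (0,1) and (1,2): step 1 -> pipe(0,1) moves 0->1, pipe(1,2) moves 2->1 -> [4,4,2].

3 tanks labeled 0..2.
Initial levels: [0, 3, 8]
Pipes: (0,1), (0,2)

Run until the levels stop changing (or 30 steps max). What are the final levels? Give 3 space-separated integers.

Step 1: flows [1->0,2->0] -> levels [2 2 7]
Step 2: flows [0=1,2->0] -> levels [3 2 6]
Step 3: flows [0->1,2->0] -> levels [3 3 5]
Step 4: flows [0=1,2->0] -> levels [4 3 4]
Step 5: flows [0->1,0=2] -> levels [3 4 4]
Step 6: flows [1->0,2->0] -> levels [5 3 3]
Step 7: flows [0->1,0->2] -> levels [3 4 4]
  -> period-2 cycle: step 7 state = step 5 state; never stabilizes
  -> state at step 30: (30-5) mod 2 = 1, same as step 6 -> [5 3 3]

Answer: 5 3 3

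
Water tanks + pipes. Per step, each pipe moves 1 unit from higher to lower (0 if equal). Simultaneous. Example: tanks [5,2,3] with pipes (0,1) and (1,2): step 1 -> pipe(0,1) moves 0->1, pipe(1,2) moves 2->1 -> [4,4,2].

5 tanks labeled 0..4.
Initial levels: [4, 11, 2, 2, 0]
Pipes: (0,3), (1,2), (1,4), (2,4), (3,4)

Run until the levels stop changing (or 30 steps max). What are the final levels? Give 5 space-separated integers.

Answer: 2 5 5 4 3

Derivation:
Step 1: flows [0->3,1->2,1->4,2->4,3->4] -> levels [3 9 2 2 3]
Step 2: flows [0->3,1->2,1->4,4->2,4->3] -> levels [2 7 4 4 2]
Step 3: flows [3->0,1->2,1->4,2->4,3->4] -> levels [3 5 4 2 5]
Step 4: flows [0->3,1->2,1=4,4->2,4->3] -> levels [2 4 6 4 3]
Step 5: flows [3->0,2->1,1->4,2->4,3->4] -> levels [3 4 4 2 6]
Step 6: flows [0->3,1=2,4->1,4->2,4->3] -> levels [2 5 5 4 3]
Step 7: flows [3->0,1=2,1->4,2->4,3->4] -> levels [3 4 4 2 6]
  -> period-2 cycle: step 7 state = step 5 state; never stabilizes
  -> state at step 30: (30-5) mod 2 = 1, same as step 6 -> [2 5 5 4 3]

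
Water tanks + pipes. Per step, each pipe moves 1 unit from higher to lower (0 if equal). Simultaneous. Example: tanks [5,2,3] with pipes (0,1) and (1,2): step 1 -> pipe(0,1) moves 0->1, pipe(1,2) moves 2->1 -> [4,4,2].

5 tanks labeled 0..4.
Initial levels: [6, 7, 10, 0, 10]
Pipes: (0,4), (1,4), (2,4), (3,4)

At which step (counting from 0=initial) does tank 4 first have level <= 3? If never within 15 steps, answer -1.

Step 1: flows [4->0,4->1,2=4,4->3] -> levels [7 8 10 1 7]
Step 2: flows [0=4,1->4,2->4,4->3] -> levels [7 7 9 2 8]
Step 3: flows [4->0,4->1,2->4,4->3] -> levels [8 8 8 3 6]
Step 4: flows [0->4,1->4,2->4,4->3] -> levels [7 7 7 4 8]
Step 5: flows [4->0,4->1,4->2,4->3] -> levels [8 8 8 5 4]
Step 6: flows [0->4,1->4,2->4,3->4] -> levels [7 7 7 4 8]
  -> period-2 cycle (repeats step 4); tank 4 never drops to <=3
Tank 4 never reaches <=3 within 15 steps

Answer: -1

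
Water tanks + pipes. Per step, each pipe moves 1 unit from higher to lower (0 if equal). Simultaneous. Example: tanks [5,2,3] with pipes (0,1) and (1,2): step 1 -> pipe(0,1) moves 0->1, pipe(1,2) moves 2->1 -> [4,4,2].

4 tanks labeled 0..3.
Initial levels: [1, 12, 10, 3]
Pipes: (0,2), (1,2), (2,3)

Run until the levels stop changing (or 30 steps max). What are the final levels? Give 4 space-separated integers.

Answer: 7 7 5 7

Derivation:
Step 1: flows [2->0,1->2,2->3] -> levels [2 11 9 4]
Step 2: flows [2->0,1->2,2->3] -> levels [3 10 8 5]
Step 3: flows [2->0,1->2,2->3] -> levels [4 9 7 6]
Step 4: flows [2->0,1->2,2->3] -> levels [5 8 6 7]
Step 5: flows [2->0,1->2,3->2] -> levels [6 7 7 6]
Step 6: flows [2->0,1=2,2->3] -> levels [7 7 5 7]
Step 7: flows [0->2,1->2,3->2] -> levels [6 6 8 6]
Step 8: flows [2->0,2->1,2->3] -> levels [7 7 5 7]
  -> period-2 cycle: step 8 state = step 6 state; never stabilizes
  -> state at step 30: (30-6) mod 2 = 0, same as step 6 -> [7 7 5 7]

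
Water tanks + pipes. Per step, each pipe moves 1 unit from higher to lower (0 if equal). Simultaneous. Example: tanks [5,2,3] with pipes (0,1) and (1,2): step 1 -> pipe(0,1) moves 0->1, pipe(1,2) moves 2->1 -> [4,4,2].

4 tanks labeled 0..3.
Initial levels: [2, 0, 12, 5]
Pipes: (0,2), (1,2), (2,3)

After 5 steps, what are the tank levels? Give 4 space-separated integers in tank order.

Step 1: flows [2->0,2->1,2->3] -> levels [3 1 9 6]
Step 2: flows [2->0,2->1,2->3] -> levels [4 2 6 7]
Step 3: flows [2->0,2->1,3->2] -> levels [5 3 5 6]
Step 4: flows [0=2,2->1,3->2] -> levels [5 4 5 5]
Step 5: flows [0=2,2->1,2=3] -> levels [5 5 4 5]

Answer: 5 5 4 5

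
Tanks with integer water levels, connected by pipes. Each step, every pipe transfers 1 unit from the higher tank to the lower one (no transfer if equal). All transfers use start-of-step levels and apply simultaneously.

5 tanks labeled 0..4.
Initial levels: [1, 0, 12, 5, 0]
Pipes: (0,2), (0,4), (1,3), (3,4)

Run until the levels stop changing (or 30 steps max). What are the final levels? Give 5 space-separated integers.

Step 1: flows [2->0,0->4,3->1,3->4] -> levels [1 1 11 3 2]
Step 2: flows [2->0,4->0,3->1,3->4] -> levels [3 2 10 1 2]
Step 3: flows [2->0,0->4,1->3,4->3] -> levels [3 1 9 3 2]
Step 4: flows [2->0,0->4,3->1,3->4] -> levels [3 2 8 1 4]
Step 5: flows [2->0,4->0,1->3,4->3] -> levels [5 1 7 3 2]
Step 6: flows [2->0,0->4,3->1,3->4] -> levels [5 2 6 1 4]
Step 7: flows [2->0,0->4,1->3,4->3] -> levels [5 1 5 3 4]
Step 8: flows [0=2,0->4,3->1,4->3] -> levels [4 2 5 3 4]
Step 9: flows [2->0,0=4,3->1,4->3] -> levels [5 3 4 3 3]
Step 10: flows [0->2,0->4,1=3,3=4] -> levels [3 3 5 3 4]
Step 11: flows [2->0,4->0,1=3,4->3] -> levels [5 3 4 4 2]
Step 12: flows [0->2,0->4,3->1,3->4] -> levels [3 4 5 2 4]
Step 13: flows [2->0,4->0,1->3,4->3] -> levels [5 3 4 4 2]
  -> period-2 cycle: step 13 state = step 11 state; never stabilizes
  -> state at step 30: (30-11) mod 2 = 1, same as step 12 -> [3 4 5 2 4]

Answer: 3 4 5 2 4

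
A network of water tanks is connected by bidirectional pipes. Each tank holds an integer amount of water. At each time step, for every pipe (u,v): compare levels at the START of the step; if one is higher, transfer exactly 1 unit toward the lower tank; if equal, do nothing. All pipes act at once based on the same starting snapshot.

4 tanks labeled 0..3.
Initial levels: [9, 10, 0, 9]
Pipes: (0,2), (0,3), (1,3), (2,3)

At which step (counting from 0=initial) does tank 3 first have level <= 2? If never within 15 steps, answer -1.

Step 1: flows [0->2,0=3,1->3,3->2] -> levels [8 9 2 9]
Step 2: flows [0->2,3->0,1=3,3->2] -> levels [8 9 4 7]
Step 3: flows [0->2,0->3,1->3,3->2] -> levels [6 8 6 8]
Step 4: flows [0=2,3->0,1=3,3->2] -> levels [7 8 7 6]
Step 5: flows [0=2,0->3,1->3,2->3] -> levels [6 7 6 9]
Step 6: flows [0=2,3->0,3->1,3->2] -> levels [7 8 7 6]
  -> period-2 cycle (repeats step 4); tank 3 never drops to <=2
Tank 3 never reaches <=2 within 15 steps

Answer: -1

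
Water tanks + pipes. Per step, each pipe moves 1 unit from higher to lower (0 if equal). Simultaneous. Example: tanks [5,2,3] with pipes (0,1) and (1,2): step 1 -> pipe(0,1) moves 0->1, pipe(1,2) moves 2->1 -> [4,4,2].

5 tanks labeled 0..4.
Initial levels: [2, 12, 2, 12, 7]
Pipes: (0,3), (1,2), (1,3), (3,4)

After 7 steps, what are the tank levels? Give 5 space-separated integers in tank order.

Step 1: flows [3->0,1->2,1=3,3->4] -> levels [3 11 3 10 8]
Step 2: flows [3->0,1->2,1->3,3->4] -> levels [4 9 4 9 9]
Step 3: flows [3->0,1->2,1=3,3=4] -> levels [5 8 5 8 9]
Step 4: flows [3->0,1->2,1=3,4->3] -> levels [6 7 6 8 8]
Step 5: flows [3->0,1->2,3->1,3=4] -> levels [7 7 7 6 8]
Step 6: flows [0->3,1=2,1->3,4->3] -> levels [6 6 7 9 7]
Step 7: flows [3->0,2->1,3->1,3->4] -> levels [7 8 6 6 8]

Answer: 7 8 6 6 8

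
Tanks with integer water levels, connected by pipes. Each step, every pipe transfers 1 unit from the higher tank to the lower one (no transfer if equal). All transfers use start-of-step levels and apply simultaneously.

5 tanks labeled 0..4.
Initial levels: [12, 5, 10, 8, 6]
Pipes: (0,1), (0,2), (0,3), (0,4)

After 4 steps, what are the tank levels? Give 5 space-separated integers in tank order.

Answer: 9 8 8 8 8

Derivation:
Step 1: flows [0->1,0->2,0->3,0->4] -> levels [8 6 11 9 7]
Step 2: flows [0->1,2->0,3->0,0->4] -> levels [8 7 10 8 8]
Step 3: flows [0->1,2->0,0=3,0=4] -> levels [8 8 9 8 8]
Step 4: flows [0=1,2->0,0=3,0=4] -> levels [9 8 8 8 8]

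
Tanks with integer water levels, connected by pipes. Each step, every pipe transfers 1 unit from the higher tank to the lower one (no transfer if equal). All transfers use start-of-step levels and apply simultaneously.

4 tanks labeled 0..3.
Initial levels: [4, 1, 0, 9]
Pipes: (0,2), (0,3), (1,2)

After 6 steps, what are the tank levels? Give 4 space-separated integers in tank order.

Answer: 3 3 4 4

Derivation:
Step 1: flows [0->2,3->0,1->2] -> levels [4 0 2 8]
Step 2: flows [0->2,3->0,2->1] -> levels [4 1 2 7]
Step 3: flows [0->2,3->0,2->1] -> levels [4 2 2 6]
Step 4: flows [0->2,3->0,1=2] -> levels [4 2 3 5]
Step 5: flows [0->2,3->0,2->1] -> levels [4 3 3 4]
Step 6: flows [0->2,0=3,1=2] -> levels [3 3 4 4]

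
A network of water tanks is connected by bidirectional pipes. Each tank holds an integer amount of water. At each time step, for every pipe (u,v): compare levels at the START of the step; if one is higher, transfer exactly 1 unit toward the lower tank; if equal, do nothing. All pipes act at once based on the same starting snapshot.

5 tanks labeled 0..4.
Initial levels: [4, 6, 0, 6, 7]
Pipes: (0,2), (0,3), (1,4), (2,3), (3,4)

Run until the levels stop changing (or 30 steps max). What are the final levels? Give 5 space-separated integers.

Step 1: flows [0->2,3->0,4->1,3->2,4->3] -> levels [4 7 2 5 5]
Step 2: flows [0->2,3->0,1->4,3->2,3=4] -> levels [4 6 4 3 6]
Step 3: flows [0=2,0->3,1=4,2->3,4->3] -> levels [3 6 3 6 5]
Step 4: flows [0=2,3->0,1->4,3->2,3->4] -> levels [4 5 4 3 7]
Step 5: flows [0=2,0->3,4->1,2->3,4->3] -> levels [3 6 3 6 5]
  -> period-2 cycle: step 5 state = step 3 state; never stabilizes
  -> state at step 30: (30-3) mod 2 = 1, same as step 4 -> [4 5 4 3 7]

Answer: 4 5 4 3 7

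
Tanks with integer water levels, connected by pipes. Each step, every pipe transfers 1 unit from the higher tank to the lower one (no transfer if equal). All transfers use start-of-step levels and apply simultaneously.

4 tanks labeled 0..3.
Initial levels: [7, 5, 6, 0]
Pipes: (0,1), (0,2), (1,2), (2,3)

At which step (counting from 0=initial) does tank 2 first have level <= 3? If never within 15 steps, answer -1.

Step 1: flows [0->1,0->2,2->1,2->3] -> levels [5 7 5 1]
Step 2: flows [1->0,0=2,1->2,2->3] -> levels [6 5 5 2]
Step 3: flows [0->1,0->2,1=2,2->3] -> levels [4 6 5 3]
Step 4: flows [1->0,2->0,1->2,2->3] -> levels [6 4 4 4]
Step 5: flows [0->1,0->2,1=2,2=3] -> levels [4 5 5 4]
Step 6: flows [1->0,2->0,1=2,2->3] -> levels [6 4 3 5]
Tank 2 first reaches <=3 at step 6

Answer: 6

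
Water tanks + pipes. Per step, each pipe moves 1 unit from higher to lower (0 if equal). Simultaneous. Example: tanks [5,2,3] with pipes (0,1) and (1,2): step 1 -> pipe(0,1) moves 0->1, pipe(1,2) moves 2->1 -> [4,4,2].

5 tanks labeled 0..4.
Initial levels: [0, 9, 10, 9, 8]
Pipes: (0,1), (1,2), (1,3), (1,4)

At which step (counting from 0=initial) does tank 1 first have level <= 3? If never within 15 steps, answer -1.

Step 1: flows [1->0,2->1,1=3,1->4] -> levels [1 8 9 9 9]
Step 2: flows [1->0,2->1,3->1,4->1] -> levels [2 10 8 8 8]
Step 3: flows [1->0,1->2,1->3,1->4] -> levels [3 6 9 9 9]
Step 4: flows [1->0,2->1,3->1,4->1] -> levels [4 8 8 8 8]
Step 5: flows [1->0,1=2,1=3,1=4] -> levels [5 7 8 8 8]
Step 6: flows [1->0,2->1,3->1,4->1] -> levels [6 9 7 7 7]
Step 7: flows [1->0,1->2,1->3,1->4] -> levels [7 5 8 8 8]
Step 8: flows [0->1,2->1,3->1,4->1] -> levels [6 9 7 7 7]
  -> period-2 cycle (repeats step 6); tank 1 never drops to <=3
Tank 1 never reaches <=3 within 15 steps

Answer: -1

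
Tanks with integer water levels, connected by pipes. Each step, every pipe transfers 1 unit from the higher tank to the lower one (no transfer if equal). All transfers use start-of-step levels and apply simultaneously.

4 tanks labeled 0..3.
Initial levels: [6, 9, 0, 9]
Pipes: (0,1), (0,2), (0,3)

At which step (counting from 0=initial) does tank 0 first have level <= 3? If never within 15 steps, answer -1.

Step 1: flows [1->0,0->2,3->0] -> levels [7 8 1 8]
Step 2: flows [1->0,0->2,3->0] -> levels [8 7 2 7]
Step 3: flows [0->1,0->2,0->3] -> levels [5 8 3 8]
Step 4: flows [1->0,0->2,3->0] -> levels [6 7 4 7]
Step 5: flows [1->0,0->2,3->0] -> levels [7 6 5 6]
Step 6: flows [0->1,0->2,0->3] -> levels [4 7 6 7]
Step 7: flows [1->0,2->0,3->0] -> levels [7 6 5 6]
  -> period-2 cycle (repeats step 5); tank 0 never drops to <=3
Tank 0 never reaches <=3 within 15 steps

Answer: -1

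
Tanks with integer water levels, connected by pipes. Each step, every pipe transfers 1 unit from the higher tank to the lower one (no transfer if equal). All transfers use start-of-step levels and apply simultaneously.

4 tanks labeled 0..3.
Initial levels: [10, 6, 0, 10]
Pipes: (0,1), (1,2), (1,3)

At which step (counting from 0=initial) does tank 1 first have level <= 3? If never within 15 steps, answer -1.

Step 1: flows [0->1,1->2,3->1] -> levels [9 7 1 9]
Step 2: flows [0->1,1->2,3->1] -> levels [8 8 2 8]
Step 3: flows [0=1,1->2,1=3] -> levels [8 7 3 8]
Step 4: flows [0->1,1->2,3->1] -> levels [7 8 4 7]
Step 5: flows [1->0,1->2,1->3] -> levels [8 5 5 8]
Step 6: flows [0->1,1=2,3->1] -> levels [7 7 5 7]
Step 7: flows [0=1,1->2,1=3] -> levels [7 6 6 7]
Step 8: flows [0->1,1=2,3->1] -> levels [6 8 6 6]
Step 9: flows [1->0,1->2,1->3] -> levels [7 5 7 7]
Step 10: flows [0->1,2->1,3->1] -> levels [6 8 6 6]
  -> period-2 cycle (repeats step 8); tank 1 never drops to <=3
Tank 1 never reaches <=3 within 15 steps

Answer: -1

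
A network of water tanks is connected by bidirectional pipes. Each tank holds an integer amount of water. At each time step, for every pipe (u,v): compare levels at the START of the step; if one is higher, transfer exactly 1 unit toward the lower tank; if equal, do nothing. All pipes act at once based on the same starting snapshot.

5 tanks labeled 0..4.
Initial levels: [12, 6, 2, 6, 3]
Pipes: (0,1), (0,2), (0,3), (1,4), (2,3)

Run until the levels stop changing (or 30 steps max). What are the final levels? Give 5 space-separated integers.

Answer: 5 7 6 6 5

Derivation:
Step 1: flows [0->1,0->2,0->3,1->4,3->2] -> levels [9 6 4 6 4]
Step 2: flows [0->1,0->2,0->3,1->4,3->2] -> levels [6 6 6 6 5]
Step 3: flows [0=1,0=2,0=3,1->4,2=3] -> levels [6 5 6 6 6]
Step 4: flows [0->1,0=2,0=3,4->1,2=3] -> levels [5 7 6 6 5]
Step 5: flows [1->0,2->0,3->0,1->4,2=3] -> levels [8 5 5 5 6]
Step 6: flows [0->1,0->2,0->3,4->1,2=3] -> levels [5 7 6 6 5]
  -> period-2 cycle: step 6 state = step 4 state; never stabilizes
  -> state at step 30: (30-4) mod 2 = 0, same as step 4 -> [5 7 6 6 5]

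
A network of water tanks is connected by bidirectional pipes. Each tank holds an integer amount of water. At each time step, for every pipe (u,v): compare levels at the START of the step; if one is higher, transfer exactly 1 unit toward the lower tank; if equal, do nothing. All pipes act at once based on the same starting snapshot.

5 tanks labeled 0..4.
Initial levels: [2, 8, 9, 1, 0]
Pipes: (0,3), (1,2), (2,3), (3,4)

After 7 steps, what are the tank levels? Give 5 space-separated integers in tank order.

Answer: 3 5 6 3 3

Derivation:
Step 1: flows [0->3,2->1,2->3,3->4] -> levels [1 9 7 2 1]
Step 2: flows [3->0,1->2,2->3,3->4] -> levels [2 8 7 1 2]
Step 3: flows [0->3,1->2,2->3,4->3] -> levels [1 7 7 4 1]
Step 4: flows [3->0,1=2,2->3,3->4] -> levels [2 7 6 3 2]
Step 5: flows [3->0,1->2,2->3,3->4] -> levels [3 6 6 2 3]
Step 6: flows [0->3,1=2,2->3,4->3] -> levels [2 6 5 5 2]
Step 7: flows [3->0,1->2,2=3,3->4] -> levels [3 5 6 3 3]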